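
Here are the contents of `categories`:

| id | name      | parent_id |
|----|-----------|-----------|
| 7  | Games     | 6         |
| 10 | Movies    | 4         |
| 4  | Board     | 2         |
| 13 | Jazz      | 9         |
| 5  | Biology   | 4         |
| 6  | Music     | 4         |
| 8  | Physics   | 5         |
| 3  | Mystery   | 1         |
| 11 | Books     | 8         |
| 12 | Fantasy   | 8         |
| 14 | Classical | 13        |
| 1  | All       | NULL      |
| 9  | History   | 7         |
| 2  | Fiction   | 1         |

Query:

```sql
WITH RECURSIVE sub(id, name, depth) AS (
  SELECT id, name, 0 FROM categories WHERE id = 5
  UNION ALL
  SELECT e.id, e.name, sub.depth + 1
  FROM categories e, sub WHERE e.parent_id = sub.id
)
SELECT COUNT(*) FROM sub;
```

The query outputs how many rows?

4

Base: id=5 (Biology) at depth 0.
Iteration 1: rows with parent_id in {5} -> Physics (id 8, depth 1).
Iteration 2: rows with parent_id in {8} -> Books (id 11, depth 2), Fantasy (id 12, depth 2).
Iteration 3: no rows with parent_id in {11,12}; recursion stops.
Total rows emitted: 4.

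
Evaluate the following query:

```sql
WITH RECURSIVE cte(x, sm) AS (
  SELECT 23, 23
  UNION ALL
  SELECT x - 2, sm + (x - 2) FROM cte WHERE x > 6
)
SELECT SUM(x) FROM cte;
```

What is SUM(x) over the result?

140

Base: x=23, sm=23.
Iteration 1: 23 > 6 holds -> x = 23 - 2 = 21, sm = 23 + 21 = 44.
Iteration 2: 21 > 6 holds -> x = 21 - 2 = 19, sm = 44 + 19 = 63.
Iteration 3: 19 > 6 holds -> x = 19 - 2 = 17, sm = 63 + 17 = 80.
Iteration 4: 17 > 6 holds -> x = 17 - 2 = 15, sm = 80 + 15 = 95.
Iteration 5: 15 > 6 holds -> x = 15 - 2 = 13, sm = 95 + 13 = 108.
Iteration 6: 13 > 6 holds -> x = 13 - 2 = 11, sm = 108 + 11 = 119.
Iteration 7: 11 > 6 holds -> x = 11 - 2 = 9, sm = 119 + 9 = 128.
Iteration 8: 9 > 6 holds -> x = 9 - 2 = 7, sm = 128 + 7 = 135.
Iteration 9: 7 > 6 holds -> x = 7 - 2 = 5, sm = 135 + 5 = 140.
Iteration 10: 5 > 6 fails; recursion stops.
SUM(x) = 23 + 21 + 19 + 17 + 15 + 13 + 11 + 9 + 7 + 5 = 140.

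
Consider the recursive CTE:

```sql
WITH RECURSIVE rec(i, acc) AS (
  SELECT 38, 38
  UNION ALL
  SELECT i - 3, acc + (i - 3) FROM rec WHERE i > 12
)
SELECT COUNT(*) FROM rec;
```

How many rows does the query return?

10

Base: i=38, acc=38.
Iteration 1: 38 > 12 holds -> i = 38 - 3 = 35, acc = 38 + 35 = 73.
Iteration 2: 35 > 12 holds -> i = 35 - 3 = 32, acc = 73 + 32 = 105.
Iteration 3: 32 > 12 holds -> i = 32 - 3 = 29, acc = 105 + 29 = 134.
Iteration 4: 29 > 12 holds -> i = 29 - 3 = 26, acc = 134 + 26 = 160.
Iteration 5: 26 > 12 holds -> i = 26 - 3 = 23, acc = 160 + 23 = 183.
Iteration 6: 23 > 12 holds -> i = 23 - 3 = 20, acc = 183 + 20 = 203.
Iteration 7: 20 > 12 holds -> i = 20 - 3 = 17, acc = 203 + 17 = 220.
Iteration 8: 17 > 12 holds -> i = 17 - 3 = 14, acc = 220 + 14 = 234.
Iteration 9: 14 > 12 holds -> i = 14 - 3 = 11, acc = 234 + 11 = 245.
Iteration 10: 11 > 12 fails; recursion stops.
Total rows emitted: 10.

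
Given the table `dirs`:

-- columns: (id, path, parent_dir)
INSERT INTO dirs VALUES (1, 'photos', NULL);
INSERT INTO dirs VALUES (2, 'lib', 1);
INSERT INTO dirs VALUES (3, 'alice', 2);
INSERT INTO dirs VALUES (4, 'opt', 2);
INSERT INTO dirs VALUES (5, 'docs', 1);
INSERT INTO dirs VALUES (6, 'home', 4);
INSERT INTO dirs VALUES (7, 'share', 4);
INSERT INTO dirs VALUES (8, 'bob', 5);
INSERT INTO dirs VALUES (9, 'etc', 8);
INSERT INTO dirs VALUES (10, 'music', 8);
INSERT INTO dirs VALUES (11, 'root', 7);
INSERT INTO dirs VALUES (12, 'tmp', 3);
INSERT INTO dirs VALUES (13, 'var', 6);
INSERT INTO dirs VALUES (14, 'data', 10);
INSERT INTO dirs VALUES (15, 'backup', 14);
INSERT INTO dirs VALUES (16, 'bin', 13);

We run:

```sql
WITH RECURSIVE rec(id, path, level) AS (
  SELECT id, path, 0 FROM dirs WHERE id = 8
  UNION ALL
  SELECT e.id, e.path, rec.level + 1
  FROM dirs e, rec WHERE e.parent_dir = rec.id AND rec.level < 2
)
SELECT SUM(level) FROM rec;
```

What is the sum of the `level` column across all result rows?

4

Base: id=8 (bob) at level 0.
Iteration 1: rows with parent_dir in {8} -> etc (id 9, level 1), music (id 10, level 1).
Iteration 2: rows with parent_dir in {9,10} -> data (id 14, level 2).
Iteration 3: level < 2 fails for all current rows; recursion stops.
SUM(level) = 0 + 1 + 1 + 2 = 4.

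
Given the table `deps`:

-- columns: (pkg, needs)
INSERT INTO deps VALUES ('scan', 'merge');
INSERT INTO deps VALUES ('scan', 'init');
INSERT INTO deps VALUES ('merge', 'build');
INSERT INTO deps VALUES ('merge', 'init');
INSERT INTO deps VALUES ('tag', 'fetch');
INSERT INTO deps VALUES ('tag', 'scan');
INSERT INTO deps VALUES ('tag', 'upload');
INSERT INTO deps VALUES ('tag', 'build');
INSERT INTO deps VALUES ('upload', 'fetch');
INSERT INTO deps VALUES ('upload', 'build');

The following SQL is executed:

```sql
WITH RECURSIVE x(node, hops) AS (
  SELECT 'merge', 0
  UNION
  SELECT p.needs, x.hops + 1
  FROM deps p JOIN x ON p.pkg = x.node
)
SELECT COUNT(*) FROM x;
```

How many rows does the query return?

Base: (merge, hops=0).
Iteration 1: edges from {merge} -> (build, hops=1), (init, hops=1).
Iteration 2: no outgoing edges from {build,init}; recursion stops.
Total rows emitted: 3.

3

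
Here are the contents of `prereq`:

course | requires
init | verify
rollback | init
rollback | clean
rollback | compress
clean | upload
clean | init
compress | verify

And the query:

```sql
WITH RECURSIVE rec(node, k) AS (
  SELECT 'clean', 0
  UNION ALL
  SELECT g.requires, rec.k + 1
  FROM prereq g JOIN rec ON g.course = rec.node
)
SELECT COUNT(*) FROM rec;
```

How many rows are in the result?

Base: (clean, k=0).
Iteration 1: edges from {clean} -> (init, k=1), (upload, k=1).
Iteration 2: edges from {init,upload} -> (verify, k=2).
Iteration 3: no outgoing edges from {verify}; recursion stops.
Total rows emitted: 4.

4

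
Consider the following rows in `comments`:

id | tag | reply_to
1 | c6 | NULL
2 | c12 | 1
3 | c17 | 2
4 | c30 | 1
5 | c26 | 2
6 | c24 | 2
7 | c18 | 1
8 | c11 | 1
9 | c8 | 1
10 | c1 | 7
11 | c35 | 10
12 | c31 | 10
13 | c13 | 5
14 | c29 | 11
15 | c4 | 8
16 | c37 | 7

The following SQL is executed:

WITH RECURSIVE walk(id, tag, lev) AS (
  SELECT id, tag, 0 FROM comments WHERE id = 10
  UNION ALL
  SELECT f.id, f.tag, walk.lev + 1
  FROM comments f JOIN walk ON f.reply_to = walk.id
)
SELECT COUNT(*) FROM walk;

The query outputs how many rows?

Base: id=10 (c1) at lev 0.
Iteration 1: rows with reply_to in {10} -> c35 (id 11, lev 1), c31 (id 12, lev 1).
Iteration 2: rows with reply_to in {11,12} -> c29 (id 14, lev 2).
Iteration 3: no rows with reply_to in {14}; recursion stops.
Total rows emitted: 4.

4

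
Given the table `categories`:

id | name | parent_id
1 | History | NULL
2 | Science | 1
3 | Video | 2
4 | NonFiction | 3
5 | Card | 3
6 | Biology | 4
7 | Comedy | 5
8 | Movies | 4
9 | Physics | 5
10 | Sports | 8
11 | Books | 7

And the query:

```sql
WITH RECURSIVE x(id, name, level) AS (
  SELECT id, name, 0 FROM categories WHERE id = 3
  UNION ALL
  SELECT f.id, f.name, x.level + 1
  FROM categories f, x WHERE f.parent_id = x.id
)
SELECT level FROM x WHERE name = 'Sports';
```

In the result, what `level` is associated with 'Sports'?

3

Base: id=3 (Video) at level 0.
Iteration 1: rows with parent_id in {3} -> NonFiction (id 4, level 1), Card (id 5, level 1).
Iteration 2: rows with parent_id in {4,5} -> Biology (id 6, level 2), Comedy (id 7, level 2), Movies (id 8, level 2), Physics (id 9, level 2).
Iteration 3: rows with parent_id in {6,7,8,9} -> Sports (id 10, level 3), Books (id 11, level 3).
Iteration 4: no rows with parent_id in {10,11}; recursion stops.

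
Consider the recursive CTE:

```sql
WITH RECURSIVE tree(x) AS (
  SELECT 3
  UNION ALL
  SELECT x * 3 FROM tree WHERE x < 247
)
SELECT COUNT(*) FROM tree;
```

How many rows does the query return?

6

Base: x=3.
Iteration 1: 3 < 247 holds -> x = 3 * 3 = 9.
Iteration 2: 9 < 247 holds -> x = 9 * 3 = 27.
Iteration 3: 27 < 247 holds -> x = 27 * 3 = 81.
Iteration 4: 81 < 247 holds -> x = 81 * 3 = 243.
Iteration 5: 243 < 247 holds -> x = 243 * 3 = 729.
Iteration 6: 729 < 247 fails; recursion stops.
Total rows emitted: 6.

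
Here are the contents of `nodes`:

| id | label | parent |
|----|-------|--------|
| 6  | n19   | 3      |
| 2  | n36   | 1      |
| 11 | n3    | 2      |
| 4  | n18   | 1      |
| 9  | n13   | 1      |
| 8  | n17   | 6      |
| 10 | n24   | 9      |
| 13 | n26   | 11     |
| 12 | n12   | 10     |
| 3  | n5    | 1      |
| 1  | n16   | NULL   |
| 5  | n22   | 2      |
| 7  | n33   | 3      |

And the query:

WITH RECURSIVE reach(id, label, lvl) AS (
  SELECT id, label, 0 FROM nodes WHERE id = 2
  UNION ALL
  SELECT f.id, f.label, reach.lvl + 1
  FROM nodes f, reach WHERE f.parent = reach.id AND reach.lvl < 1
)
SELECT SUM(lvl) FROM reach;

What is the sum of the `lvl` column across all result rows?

Base: id=2 (n36) at lvl 0.
Iteration 1: rows with parent in {2} -> n22 (id 5, lvl 1), n3 (id 11, lvl 1).
Iteration 2: lvl < 1 fails for all current rows; recursion stops.
SUM(lvl) = 0 + 1 + 1 = 2.

2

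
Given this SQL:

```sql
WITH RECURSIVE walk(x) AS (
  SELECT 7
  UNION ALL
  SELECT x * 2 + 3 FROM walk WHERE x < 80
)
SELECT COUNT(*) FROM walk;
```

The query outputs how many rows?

Base: x=7.
Iteration 1: 7 < 80 holds -> x = 7 * 2 + 3 = 17.
Iteration 2: 17 < 80 holds -> x = 17 * 2 + 3 = 37.
Iteration 3: 37 < 80 holds -> x = 37 * 2 + 3 = 77.
Iteration 4: 77 < 80 holds -> x = 77 * 2 + 3 = 157.
Iteration 5: 157 < 80 fails; recursion stops.
Total rows emitted: 5.

5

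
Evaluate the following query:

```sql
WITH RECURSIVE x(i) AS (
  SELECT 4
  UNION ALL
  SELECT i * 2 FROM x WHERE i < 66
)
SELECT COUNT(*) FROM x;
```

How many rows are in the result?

Base: i=4.
Iteration 1: 4 < 66 holds -> i = 4 * 2 = 8.
Iteration 2: 8 < 66 holds -> i = 8 * 2 = 16.
Iteration 3: 16 < 66 holds -> i = 16 * 2 = 32.
Iteration 4: 32 < 66 holds -> i = 32 * 2 = 64.
Iteration 5: 64 < 66 holds -> i = 64 * 2 = 128.
Iteration 6: 128 < 66 fails; recursion stops.
Total rows emitted: 6.

6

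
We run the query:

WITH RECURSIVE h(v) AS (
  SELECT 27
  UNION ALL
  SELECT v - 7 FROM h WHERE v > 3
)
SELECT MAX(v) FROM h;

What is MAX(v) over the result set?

Base: v=27.
Iteration 1: 27 > 3 holds -> v = 27 - 7 = 20.
Iteration 2: 20 > 3 holds -> v = 20 - 7 = 13.
Iteration 3: 13 > 3 holds -> v = 13 - 7 = 6.
Iteration 4: 6 > 3 holds -> v = 6 - 7 = -1.
Iteration 5: -1 > 3 fails; recursion stops.
v values: 27, 20, 13, 6, -1; the maximum is 27.

27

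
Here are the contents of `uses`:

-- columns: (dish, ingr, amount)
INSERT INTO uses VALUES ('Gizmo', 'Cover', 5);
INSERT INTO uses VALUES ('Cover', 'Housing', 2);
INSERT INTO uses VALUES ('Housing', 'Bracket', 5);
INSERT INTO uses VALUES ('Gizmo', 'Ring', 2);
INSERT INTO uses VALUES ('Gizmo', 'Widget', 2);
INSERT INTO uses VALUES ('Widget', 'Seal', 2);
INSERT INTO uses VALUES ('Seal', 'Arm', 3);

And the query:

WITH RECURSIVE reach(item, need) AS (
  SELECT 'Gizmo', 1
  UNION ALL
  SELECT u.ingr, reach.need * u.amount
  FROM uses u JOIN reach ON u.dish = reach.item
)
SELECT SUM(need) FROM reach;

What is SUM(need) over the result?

86

Base: (Gizmo, need=1).
Iteration 1: components of {Gizmo} -> Cover = 1*5 = 5, Ring = 1*2 = 2, Widget = 1*2 = 2.
Iteration 2: components of {Cover,Ring,Widget} -> Housing = 5*2 = 10, Seal = 2*2 = 4.
Iteration 3: components of {Housing,Seal} -> Arm = 4*3 = 12, Bracket = 10*5 = 50.
Iteration 4: no further components; recursion stops.
SUM(need) = 1 + 5 + 2 + 2 + 10 + 4 + 50 + 12 = 86.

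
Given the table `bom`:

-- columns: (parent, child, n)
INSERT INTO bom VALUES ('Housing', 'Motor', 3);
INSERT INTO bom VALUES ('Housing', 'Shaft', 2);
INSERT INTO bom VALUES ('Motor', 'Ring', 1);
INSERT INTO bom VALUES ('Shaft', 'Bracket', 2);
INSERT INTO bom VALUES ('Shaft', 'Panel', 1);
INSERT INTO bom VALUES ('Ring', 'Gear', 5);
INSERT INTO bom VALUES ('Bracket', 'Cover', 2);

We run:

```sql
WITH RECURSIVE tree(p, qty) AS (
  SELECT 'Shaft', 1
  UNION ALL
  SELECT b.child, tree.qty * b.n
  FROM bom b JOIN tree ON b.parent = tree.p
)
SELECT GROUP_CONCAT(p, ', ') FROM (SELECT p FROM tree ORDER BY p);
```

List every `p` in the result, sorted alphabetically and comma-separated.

Bracket, Cover, Panel, Shaft

Base: (Shaft, qty=1).
Iteration 1: components of {Shaft} -> Bracket = 1*2 = 2, Panel = 1*1 = 1.
Iteration 2: components of {Bracket,Panel} -> Cover = 2*2 = 4.
Iteration 3: no further components; recursion stops.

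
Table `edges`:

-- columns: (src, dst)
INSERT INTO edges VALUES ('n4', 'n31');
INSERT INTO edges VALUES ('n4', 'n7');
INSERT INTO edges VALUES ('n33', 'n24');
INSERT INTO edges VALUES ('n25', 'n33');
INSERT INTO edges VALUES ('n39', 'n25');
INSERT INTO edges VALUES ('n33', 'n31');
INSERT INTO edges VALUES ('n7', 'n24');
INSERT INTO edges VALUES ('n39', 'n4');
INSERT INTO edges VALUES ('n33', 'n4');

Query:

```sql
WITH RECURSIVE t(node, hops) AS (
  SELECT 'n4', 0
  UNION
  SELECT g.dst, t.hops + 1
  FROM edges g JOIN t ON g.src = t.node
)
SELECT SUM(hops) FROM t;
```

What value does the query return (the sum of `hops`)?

4

Base: (n4, hops=0).
Iteration 1: edges from {n4} -> (n31, hops=1), (n7, hops=1).
Iteration 2: edges from {n31,n7} -> (n24, hops=2).
Iteration 3: no outgoing edges from {n24}; recursion stops.
SUM(hops) = 0 + 1 + 1 + 2 = 4.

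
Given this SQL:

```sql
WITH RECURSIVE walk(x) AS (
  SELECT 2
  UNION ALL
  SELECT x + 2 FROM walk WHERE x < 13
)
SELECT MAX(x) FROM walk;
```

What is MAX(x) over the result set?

14

Base: x=2.
Iteration 1: 2 < 13 holds -> x = 2 + 2 = 4.
Iteration 2: 4 < 13 holds -> x = 4 + 2 = 6.
Iteration 3: 6 < 13 holds -> x = 6 + 2 = 8.
Iteration 4: 8 < 13 holds -> x = 8 + 2 = 10.
Iteration 5: 10 < 13 holds -> x = 10 + 2 = 12.
Iteration 6: 12 < 13 holds -> x = 12 + 2 = 14.
Iteration 7: 14 < 13 fails; recursion stops.
x values: 2, 4, 6, 8, 10, 12, 14; the maximum is 14.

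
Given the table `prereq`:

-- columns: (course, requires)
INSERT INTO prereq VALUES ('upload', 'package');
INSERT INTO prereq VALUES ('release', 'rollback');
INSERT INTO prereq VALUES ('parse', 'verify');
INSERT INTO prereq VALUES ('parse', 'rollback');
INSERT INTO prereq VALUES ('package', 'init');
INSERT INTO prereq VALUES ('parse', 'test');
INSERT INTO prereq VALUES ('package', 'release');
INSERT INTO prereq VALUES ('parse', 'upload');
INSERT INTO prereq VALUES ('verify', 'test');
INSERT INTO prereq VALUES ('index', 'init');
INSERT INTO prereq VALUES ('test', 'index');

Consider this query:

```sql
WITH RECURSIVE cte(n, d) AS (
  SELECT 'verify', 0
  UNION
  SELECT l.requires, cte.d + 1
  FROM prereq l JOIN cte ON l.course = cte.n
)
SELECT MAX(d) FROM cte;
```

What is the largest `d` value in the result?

3

Base: (verify, d=0).
Iteration 1: edges from {verify} -> (test, d=1).
Iteration 2: edges from {test} -> (index, d=2).
Iteration 3: edges from {index} -> (init, d=3).
Iteration 4: no outgoing edges from {init}; recursion stops.
d values: 0, 1, 2, 3; the maximum is 3.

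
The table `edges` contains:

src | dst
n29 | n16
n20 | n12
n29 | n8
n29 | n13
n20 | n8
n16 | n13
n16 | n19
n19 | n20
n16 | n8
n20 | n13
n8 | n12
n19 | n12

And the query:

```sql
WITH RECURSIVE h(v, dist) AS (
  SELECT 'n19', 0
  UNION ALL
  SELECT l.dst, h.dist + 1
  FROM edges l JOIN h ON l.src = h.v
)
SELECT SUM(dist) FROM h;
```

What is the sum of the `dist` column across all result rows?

Base: (n19, dist=0).
Iteration 1: edges from {n19} -> (n12, dist=1), (n20, dist=1).
Iteration 2: edges from {n12,n20} -> (n12, dist=2), (n13, dist=2), (n8, dist=2).
Iteration 3: edges from {n12,n13,n8} -> (n12, dist=3).
Iteration 4: no outgoing edges from {n12}; recursion stops.
SUM(dist) = 0 + 1 + 1 + 2 + 2 + 2 + 3 = 11.

11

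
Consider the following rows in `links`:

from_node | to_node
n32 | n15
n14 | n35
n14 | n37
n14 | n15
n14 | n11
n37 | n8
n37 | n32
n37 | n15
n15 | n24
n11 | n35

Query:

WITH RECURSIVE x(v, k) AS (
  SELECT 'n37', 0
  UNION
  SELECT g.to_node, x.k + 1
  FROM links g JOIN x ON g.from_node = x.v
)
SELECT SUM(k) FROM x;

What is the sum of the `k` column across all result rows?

Base: (n37, k=0).
Iteration 1: edges from {n37} -> (n15, k=1), (n32, k=1), (n8, k=1).
Iteration 2: edges from {n15,n32,n8} -> (n15, k=2), (n24, k=2).
Iteration 3: edges from {n15,n24} -> (n24, k=3).
Iteration 4: no outgoing edges from {n24}; recursion stops.
SUM(k) = 0 + 1 + 1 + 1 + 2 + 2 + 3 = 10.

10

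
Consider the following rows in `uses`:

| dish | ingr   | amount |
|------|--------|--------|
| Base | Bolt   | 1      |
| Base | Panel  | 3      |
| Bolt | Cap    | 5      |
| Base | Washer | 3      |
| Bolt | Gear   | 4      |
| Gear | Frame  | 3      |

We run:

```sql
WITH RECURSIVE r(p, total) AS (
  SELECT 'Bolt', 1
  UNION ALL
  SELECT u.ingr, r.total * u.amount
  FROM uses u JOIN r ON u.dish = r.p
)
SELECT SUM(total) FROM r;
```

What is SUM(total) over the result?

22

Base: (Bolt, total=1).
Iteration 1: components of {Bolt} -> Cap = 1*5 = 5, Gear = 1*4 = 4.
Iteration 2: components of {Cap,Gear} -> Frame = 4*3 = 12.
Iteration 3: no further components; recursion stops.
SUM(total) = 1 + 5 + 4 + 12 = 22.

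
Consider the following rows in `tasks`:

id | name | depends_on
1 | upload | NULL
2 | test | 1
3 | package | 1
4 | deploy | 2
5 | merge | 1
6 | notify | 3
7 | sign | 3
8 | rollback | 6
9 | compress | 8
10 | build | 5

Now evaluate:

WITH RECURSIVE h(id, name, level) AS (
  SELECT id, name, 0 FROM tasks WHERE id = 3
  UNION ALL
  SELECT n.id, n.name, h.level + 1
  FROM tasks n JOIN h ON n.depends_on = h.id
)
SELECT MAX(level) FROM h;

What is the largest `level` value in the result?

3

Base: id=3 (package) at level 0.
Iteration 1: rows with depends_on in {3} -> notify (id 6, level 1), sign (id 7, level 1).
Iteration 2: rows with depends_on in {6,7} -> rollback (id 8, level 2).
Iteration 3: rows with depends_on in {8} -> compress (id 9, level 3).
Iteration 4: no rows with depends_on in {9}; recursion stops.
level values: 0, 1, 1, 2, 3; the maximum is 3.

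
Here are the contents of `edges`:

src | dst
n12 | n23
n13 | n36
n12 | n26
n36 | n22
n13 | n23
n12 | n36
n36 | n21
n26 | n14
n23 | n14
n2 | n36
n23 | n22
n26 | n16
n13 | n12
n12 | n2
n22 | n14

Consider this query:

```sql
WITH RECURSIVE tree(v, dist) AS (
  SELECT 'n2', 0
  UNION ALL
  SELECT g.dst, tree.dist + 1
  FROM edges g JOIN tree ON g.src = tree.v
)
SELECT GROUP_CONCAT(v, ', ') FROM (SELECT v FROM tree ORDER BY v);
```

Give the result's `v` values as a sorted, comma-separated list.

n14, n2, n21, n22, n36

Base: (n2, dist=0).
Iteration 1: edges from {n2} -> (n36, dist=1).
Iteration 2: edges from {n36} -> (n21, dist=2), (n22, dist=2).
Iteration 3: edges from {n21,n22} -> (n14, dist=3).
Iteration 4: no outgoing edges from {n14}; recursion stops.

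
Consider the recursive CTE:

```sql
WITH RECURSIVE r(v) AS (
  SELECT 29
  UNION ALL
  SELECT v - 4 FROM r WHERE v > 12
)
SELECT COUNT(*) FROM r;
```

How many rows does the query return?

6

Base: v=29.
Iteration 1: 29 > 12 holds -> v = 29 - 4 = 25.
Iteration 2: 25 > 12 holds -> v = 25 - 4 = 21.
Iteration 3: 21 > 12 holds -> v = 21 - 4 = 17.
Iteration 4: 17 > 12 holds -> v = 17 - 4 = 13.
Iteration 5: 13 > 12 holds -> v = 13 - 4 = 9.
Iteration 6: 9 > 12 fails; recursion stops.
Total rows emitted: 6.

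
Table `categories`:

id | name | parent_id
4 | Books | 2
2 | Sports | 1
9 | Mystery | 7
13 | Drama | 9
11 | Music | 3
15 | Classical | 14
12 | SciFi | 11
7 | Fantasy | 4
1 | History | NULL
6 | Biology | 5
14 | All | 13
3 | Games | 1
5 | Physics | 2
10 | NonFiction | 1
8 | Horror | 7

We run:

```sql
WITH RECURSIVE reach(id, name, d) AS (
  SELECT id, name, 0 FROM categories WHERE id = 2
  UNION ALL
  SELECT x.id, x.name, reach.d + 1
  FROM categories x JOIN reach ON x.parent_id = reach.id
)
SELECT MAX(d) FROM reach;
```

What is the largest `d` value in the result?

6

Base: id=2 (Sports) at d 0.
Iteration 1: rows with parent_id in {2} -> Books (id 4, d 1), Physics (id 5, d 1).
Iteration 2: rows with parent_id in {4,5} -> Biology (id 6, d 2), Fantasy (id 7, d 2).
Iteration 3: rows with parent_id in {6,7} -> Horror (id 8, d 3), Mystery (id 9, d 3).
Iteration 4: rows with parent_id in {8,9} -> Drama (id 13, d 4).
Iteration 5: rows with parent_id in {13} -> All (id 14, d 5).
Iteration 6: rows with parent_id in {14} -> Classical (id 15, d 6).
Iteration 7: no rows with parent_id in {15}; recursion stops.
d values: 0, 1, 1, 2, 2, 3, 3, 4, 5, 6; the maximum is 6.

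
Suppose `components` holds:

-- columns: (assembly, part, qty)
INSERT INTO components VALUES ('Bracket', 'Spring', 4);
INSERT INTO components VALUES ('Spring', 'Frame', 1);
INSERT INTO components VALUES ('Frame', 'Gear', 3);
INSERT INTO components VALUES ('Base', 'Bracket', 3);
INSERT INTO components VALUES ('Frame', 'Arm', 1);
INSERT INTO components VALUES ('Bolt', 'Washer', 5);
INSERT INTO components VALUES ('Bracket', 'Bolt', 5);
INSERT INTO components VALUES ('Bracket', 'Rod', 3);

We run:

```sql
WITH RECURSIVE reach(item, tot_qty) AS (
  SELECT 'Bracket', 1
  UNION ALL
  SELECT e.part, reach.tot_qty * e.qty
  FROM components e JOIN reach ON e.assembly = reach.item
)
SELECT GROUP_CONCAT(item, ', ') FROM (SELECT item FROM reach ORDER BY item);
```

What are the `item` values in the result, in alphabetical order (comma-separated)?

Arm, Bolt, Bracket, Frame, Gear, Rod, Spring, Washer

Base: (Bracket, tot_qty=1).
Iteration 1: components of {Bracket} -> Bolt = 1*5 = 5, Rod = 1*3 = 3, Spring = 1*4 = 4.
Iteration 2: components of {Bolt,Rod,Spring} -> Frame = 4*1 = 4, Washer = 5*5 = 25.
Iteration 3: components of {Frame,Washer} -> Arm = 4*1 = 4, Gear = 4*3 = 12.
Iteration 4: no further components; recursion stops.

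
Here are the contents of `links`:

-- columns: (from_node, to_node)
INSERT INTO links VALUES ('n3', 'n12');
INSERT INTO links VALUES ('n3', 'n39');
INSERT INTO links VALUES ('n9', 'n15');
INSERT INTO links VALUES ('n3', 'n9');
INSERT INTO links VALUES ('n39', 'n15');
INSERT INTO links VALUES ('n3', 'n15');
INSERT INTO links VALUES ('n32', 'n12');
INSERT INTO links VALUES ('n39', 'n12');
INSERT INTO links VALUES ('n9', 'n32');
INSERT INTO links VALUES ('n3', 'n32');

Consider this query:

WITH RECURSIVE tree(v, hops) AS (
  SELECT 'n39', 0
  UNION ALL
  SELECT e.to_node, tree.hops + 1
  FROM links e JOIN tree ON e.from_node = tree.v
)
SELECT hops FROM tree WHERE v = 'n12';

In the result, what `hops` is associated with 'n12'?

Base: (n39, hops=0).
Iteration 1: edges from {n39} -> (n12, hops=1), (n15, hops=1).
Iteration 2: no outgoing edges from {n12,n15}; recursion stops.

1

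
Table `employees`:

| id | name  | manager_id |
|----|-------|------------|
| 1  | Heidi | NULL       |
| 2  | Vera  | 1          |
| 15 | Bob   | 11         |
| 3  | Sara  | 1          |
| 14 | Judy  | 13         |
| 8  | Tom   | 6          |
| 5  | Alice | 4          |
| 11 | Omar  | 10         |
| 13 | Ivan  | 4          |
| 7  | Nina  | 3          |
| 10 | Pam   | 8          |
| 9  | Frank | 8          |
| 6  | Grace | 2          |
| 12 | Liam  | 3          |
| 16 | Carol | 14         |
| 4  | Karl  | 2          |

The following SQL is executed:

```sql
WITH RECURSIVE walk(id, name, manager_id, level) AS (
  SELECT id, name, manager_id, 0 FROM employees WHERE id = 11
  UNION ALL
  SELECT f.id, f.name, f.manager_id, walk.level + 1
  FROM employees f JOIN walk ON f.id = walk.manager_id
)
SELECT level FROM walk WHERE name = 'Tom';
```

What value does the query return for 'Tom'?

Base: id=11 (Omar), manager_id=10, level 0.
Iteration 1: join on id=10 -> Pam (id 10, manager_id=8, level 1).
Iteration 2: join on id=8 -> Tom (id 8, manager_id=6, level 2).
Iteration 3: join on id=6 -> Grace (id 6, manager_id=2, level 3).
Iteration 4: join on id=2 -> Vera (id 2, manager_id=1, level 4).
Iteration 5: join on id=1 -> Heidi (id 1, manager_id=NULL, level 5).
Iteration 6: manager_id is NULL; no match; recursion stops.

2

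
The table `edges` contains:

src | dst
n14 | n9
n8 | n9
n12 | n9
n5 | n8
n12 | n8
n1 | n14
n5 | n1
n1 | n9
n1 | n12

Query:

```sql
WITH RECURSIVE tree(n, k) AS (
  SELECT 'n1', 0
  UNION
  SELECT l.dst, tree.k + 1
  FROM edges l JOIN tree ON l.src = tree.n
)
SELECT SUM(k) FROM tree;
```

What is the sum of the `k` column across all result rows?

Base: (n1, k=0).
Iteration 1: edges from {n1} -> (n12, k=1), (n14, k=1), (n9, k=1).
Iteration 2: edges from {n12,n14,n9} -> (n8, k=2), (n9, k=2). [UNION drops 1 duplicate row(s)]
Iteration 3: edges from {n8,n9} -> (n9, k=3).
Iteration 4: no outgoing edges from {n9}; recursion stops.
SUM(k) = 0 + 1 + 1 + 1 + 2 + 2 + 3 = 10.

10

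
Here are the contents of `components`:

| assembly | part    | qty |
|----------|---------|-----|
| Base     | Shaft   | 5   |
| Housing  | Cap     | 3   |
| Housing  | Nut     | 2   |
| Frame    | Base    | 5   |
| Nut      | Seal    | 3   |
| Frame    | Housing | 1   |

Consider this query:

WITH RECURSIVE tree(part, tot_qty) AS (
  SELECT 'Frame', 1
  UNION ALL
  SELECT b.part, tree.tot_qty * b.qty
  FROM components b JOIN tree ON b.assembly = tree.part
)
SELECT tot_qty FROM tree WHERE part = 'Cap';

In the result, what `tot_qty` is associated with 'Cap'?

Base: (Frame, tot_qty=1).
Iteration 1: components of {Frame} -> Base = 1*5 = 5, Housing = 1*1 = 1.
Iteration 2: components of {Base,Housing} -> Cap = 1*3 = 3, Nut = 1*2 = 2, Shaft = 5*5 = 25.
Iteration 3: components of {Cap,Nut,Shaft} -> Seal = 2*3 = 6.
Iteration 4: no further components; recursion stops.

3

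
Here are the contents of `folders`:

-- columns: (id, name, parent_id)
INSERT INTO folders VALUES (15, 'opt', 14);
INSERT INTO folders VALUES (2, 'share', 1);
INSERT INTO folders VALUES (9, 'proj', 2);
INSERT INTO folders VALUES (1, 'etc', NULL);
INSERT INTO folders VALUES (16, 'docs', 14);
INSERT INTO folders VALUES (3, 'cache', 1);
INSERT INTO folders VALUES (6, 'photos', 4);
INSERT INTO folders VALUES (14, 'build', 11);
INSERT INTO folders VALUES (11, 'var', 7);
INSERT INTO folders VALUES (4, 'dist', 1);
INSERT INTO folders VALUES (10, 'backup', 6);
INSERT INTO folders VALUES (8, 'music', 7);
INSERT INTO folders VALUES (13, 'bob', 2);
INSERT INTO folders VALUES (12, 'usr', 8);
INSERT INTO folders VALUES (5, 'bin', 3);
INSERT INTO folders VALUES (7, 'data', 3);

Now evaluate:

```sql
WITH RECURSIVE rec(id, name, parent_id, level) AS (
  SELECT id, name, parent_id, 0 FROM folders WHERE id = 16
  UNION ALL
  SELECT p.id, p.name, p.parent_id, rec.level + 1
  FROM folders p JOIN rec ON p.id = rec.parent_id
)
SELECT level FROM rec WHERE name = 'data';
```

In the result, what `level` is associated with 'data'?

Base: id=16 (docs), parent_id=14, level 0.
Iteration 1: join on id=14 -> build (id 14, parent_id=11, level 1).
Iteration 2: join on id=11 -> var (id 11, parent_id=7, level 2).
Iteration 3: join on id=7 -> data (id 7, parent_id=3, level 3).
Iteration 4: join on id=3 -> cache (id 3, parent_id=1, level 4).
Iteration 5: join on id=1 -> etc (id 1, parent_id=NULL, level 5).
Iteration 6: parent_id is NULL; no match; recursion stops.

3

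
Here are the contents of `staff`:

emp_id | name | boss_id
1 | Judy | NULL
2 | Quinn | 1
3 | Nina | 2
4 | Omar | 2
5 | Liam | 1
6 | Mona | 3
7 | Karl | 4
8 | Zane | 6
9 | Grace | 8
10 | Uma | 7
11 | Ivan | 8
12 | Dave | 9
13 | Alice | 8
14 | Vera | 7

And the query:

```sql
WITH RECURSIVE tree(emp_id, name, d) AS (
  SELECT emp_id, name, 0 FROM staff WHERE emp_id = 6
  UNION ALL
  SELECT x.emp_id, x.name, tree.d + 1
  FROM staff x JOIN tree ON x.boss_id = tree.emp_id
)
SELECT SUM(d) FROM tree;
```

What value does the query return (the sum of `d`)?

Base: emp_id=6 (Mona) at d 0.
Iteration 1: rows with boss_id in {6} -> Zane (id 8, d 1).
Iteration 2: rows with boss_id in {8} -> Grace (id 9, d 2), Ivan (id 11, d 2), Alice (id 13, d 2).
Iteration 3: rows with boss_id in {9,11,13} -> Dave (id 12, d 3).
Iteration 4: no rows with boss_id in {12}; recursion stops.
SUM(d) = 0 + 1 + 2 + 2 + 2 + 3 = 10.

10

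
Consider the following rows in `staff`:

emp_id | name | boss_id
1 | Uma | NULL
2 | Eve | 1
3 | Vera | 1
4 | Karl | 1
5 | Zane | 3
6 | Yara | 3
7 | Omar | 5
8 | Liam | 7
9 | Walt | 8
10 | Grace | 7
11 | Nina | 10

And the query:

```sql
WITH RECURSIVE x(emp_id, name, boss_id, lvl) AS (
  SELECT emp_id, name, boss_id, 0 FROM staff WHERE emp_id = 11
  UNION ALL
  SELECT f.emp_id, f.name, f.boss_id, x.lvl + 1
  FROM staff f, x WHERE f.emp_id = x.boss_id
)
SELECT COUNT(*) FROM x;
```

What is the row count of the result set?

Base: emp_id=11 (Nina), boss_id=10, lvl 0.
Iteration 1: join on emp_id=10 -> Grace (id 10, boss_id=7, lvl 1).
Iteration 2: join on emp_id=7 -> Omar (id 7, boss_id=5, lvl 2).
Iteration 3: join on emp_id=5 -> Zane (id 5, boss_id=3, lvl 3).
Iteration 4: join on emp_id=3 -> Vera (id 3, boss_id=1, lvl 4).
Iteration 5: join on emp_id=1 -> Uma (id 1, boss_id=NULL, lvl 5).
Iteration 6: boss_id is NULL; no match; recursion stops.
Total rows emitted: 6.

6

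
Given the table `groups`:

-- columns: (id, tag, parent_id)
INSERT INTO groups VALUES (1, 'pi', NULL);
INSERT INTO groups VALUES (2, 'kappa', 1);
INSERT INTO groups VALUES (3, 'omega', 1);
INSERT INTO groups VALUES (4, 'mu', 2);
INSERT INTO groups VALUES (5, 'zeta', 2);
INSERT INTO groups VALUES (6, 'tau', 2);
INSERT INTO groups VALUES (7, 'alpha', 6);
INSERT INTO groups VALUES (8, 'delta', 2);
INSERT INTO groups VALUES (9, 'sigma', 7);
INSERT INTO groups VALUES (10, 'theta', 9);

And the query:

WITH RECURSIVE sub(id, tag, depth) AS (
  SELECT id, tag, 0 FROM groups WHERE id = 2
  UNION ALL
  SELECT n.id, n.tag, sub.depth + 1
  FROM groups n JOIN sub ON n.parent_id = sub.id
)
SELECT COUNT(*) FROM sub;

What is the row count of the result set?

8

Base: id=2 (kappa) at depth 0.
Iteration 1: rows with parent_id in {2} -> mu (id 4, depth 1), zeta (id 5, depth 1), tau (id 6, depth 1), delta (id 8, depth 1).
Iteration 2: rows with parent_id in {4,5,6,8} -> alpha (id 7, depth 2).
Iteration 3: rows with parent_id in {7} -> sigma (id 9, depth 3).
Iteration 4: rows with parent_id in {9} -> theta (id 10, depth 4).
Iteration 5: no rows with parent_id in {10}; recursion stops.
Total rows emitted: 8.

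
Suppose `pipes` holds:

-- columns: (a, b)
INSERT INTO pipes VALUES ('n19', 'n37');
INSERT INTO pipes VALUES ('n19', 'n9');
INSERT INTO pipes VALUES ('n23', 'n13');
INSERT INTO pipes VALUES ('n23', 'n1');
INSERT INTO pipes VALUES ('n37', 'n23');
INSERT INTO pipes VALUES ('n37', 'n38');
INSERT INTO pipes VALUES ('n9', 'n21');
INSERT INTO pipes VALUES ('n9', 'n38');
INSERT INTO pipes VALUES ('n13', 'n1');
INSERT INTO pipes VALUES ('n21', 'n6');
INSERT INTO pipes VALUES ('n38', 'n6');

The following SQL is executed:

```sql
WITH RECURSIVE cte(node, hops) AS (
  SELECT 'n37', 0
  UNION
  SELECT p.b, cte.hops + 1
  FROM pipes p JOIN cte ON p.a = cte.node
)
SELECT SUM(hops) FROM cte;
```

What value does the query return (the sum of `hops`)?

Base: (n37, hops=0).
Iteration 1: edges from {n37} -> (n23, hops=1), (n38, hops=1).
Iteration 2: edges from {n23,n38} -> (n1, hops=2), (n13, hops=2), (n6, hops=2).
Iteration 3: edges from {n1,n13,n6} -> (n1, hops=3).
Iteration 4: no outgoing edges from {n1}; recursion stops.
SUM(hops) = 0 + 1 + 1 + 2 + 2 + 2 + 3 = 11.

11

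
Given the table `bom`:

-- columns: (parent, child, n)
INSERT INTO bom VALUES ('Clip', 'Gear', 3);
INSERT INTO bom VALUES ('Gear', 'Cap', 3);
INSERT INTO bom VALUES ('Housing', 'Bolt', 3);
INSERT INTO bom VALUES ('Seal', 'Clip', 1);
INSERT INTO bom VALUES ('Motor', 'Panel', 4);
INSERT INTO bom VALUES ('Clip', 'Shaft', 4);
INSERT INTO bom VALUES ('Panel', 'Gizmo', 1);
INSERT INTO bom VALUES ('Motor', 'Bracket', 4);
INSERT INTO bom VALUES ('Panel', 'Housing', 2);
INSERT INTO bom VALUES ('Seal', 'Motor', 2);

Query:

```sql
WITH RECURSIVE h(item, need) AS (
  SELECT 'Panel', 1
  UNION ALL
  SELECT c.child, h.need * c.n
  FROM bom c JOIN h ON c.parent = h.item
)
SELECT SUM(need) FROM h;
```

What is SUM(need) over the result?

Base: (Panel, need=1).
Iteration 1: components of {Panel} -> Gizmo = 1*1 = 1, Housing = 1*2 = 2.
Iteration 2: components of {Gizmo,Housing} -> Bolt = 2*3 = 6.
Iteration 3: no further components; recursion stops.
SUM(need) = 1 + 2 + 1 + 6 = 10.

10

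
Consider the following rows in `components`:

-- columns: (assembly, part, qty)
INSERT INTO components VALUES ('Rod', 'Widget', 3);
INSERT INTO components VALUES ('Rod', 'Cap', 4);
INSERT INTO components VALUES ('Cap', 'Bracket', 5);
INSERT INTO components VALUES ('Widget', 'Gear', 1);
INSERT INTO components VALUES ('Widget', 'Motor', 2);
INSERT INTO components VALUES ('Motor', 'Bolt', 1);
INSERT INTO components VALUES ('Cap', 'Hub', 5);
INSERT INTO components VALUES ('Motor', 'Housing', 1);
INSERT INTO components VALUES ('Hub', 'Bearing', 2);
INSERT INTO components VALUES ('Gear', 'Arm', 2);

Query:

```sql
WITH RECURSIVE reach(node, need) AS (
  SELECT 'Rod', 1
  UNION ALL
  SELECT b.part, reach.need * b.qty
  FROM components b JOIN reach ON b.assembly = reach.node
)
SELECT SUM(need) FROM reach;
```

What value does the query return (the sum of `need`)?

115

Base: (Rod, need=1).
Iteration 1: components of {Rod} -> Cap = 1*4 = 4, Widget = 1*3 = 3.
Iteration 2: components of {Cap,Widget} -> Bracket = 4*5 = 20, Gear = 3*1 = 3, Hub = 4*5 = 20, Motor = 3*2 = 6.
Iteration 3: components of {Bracket,Gear,Hub,Motor} -> Arm = 3*2 = 6, Bearing = 20*2 = 40, Bolt = 6*1 = 6, Housing = 6*1 = 6.
Iteration 4: no further components; recursion stops.
SUM(need) = 1 + 3 + 4 + 3 + 6 + 20 + 20 + 6 + 6 + 6 + 40 = 115.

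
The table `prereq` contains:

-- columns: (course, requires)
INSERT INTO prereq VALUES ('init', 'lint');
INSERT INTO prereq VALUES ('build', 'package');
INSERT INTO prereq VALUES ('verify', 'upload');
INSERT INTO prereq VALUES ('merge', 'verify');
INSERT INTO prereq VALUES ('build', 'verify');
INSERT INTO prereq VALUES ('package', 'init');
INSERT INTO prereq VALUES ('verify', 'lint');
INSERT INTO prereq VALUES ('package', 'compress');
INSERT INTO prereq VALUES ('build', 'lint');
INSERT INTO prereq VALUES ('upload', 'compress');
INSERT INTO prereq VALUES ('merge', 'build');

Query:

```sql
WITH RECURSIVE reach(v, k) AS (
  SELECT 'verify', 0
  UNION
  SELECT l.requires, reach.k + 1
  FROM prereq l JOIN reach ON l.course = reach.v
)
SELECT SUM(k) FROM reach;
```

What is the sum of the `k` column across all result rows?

Base: (verify, k=0).
Iteration 1: edges from {verify} -> (lint, k=1), (upload, k=1).
Iteration 2: edges from {lint,upload} -> (compress, k=2).
Iteration 3: no outgoing edges from {compress}; recursion stops.
SUM(k) = 0 + 1 + 1 + 2 = 4.

4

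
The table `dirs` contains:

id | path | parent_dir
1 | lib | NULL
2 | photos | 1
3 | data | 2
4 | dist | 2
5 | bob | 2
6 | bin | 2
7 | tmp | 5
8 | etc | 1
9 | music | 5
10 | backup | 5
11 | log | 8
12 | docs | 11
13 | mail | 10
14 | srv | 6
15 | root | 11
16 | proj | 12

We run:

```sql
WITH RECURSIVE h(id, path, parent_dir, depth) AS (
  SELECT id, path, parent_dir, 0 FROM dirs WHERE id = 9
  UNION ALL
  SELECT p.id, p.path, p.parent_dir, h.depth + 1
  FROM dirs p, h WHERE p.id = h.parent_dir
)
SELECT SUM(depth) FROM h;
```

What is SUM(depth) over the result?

6

Base: id=9 (music), parent_dir=5, depth 0.
Iteration 1: join on id=5 -> bob (id 5, parent_dir=2, depth 1).
Iteration 2: join on id=2 -> photos (id 2, parent_dir=1, depth 2).
Iteration 3: join on id=1 -> lib (id 1, parent_dir=NULL, depth 3).
Iteration 4: parent_dir is NULL; no match; recursion stops.
SUM(depth) = 0 + 1 + 2 + 3 = 6.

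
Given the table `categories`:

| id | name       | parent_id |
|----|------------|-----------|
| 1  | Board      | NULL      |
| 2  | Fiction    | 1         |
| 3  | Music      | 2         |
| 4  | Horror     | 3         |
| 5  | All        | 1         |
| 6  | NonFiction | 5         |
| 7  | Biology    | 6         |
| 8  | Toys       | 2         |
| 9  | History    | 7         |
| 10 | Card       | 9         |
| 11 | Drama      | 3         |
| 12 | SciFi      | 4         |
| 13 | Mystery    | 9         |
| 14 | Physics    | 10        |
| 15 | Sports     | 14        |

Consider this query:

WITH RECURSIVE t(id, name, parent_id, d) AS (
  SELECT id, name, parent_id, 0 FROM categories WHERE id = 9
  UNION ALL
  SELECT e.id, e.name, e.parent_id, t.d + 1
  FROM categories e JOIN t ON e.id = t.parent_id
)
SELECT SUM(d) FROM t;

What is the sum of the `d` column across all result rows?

10

Base: id=9 (History), parent_id=7, d 0.
Iteration 1: join on id=7 -> Biology (id 7, parent_id=6, d 1).
Iteration 2: join on id=6 -> NonFiction (id 6, parent_id=5, d 2).
Iteration 3: join on id=5 -> All (id 5, parent_id=1, d 3).
Iteration 4: join on id=1 -> Board (id 1, parent_id=NULL, d 4).
Iteration 5: parent_id is NULL; no match; recursion stops.
SUM(d) = 0 + 1 + 2 + 3 + 4 = 10.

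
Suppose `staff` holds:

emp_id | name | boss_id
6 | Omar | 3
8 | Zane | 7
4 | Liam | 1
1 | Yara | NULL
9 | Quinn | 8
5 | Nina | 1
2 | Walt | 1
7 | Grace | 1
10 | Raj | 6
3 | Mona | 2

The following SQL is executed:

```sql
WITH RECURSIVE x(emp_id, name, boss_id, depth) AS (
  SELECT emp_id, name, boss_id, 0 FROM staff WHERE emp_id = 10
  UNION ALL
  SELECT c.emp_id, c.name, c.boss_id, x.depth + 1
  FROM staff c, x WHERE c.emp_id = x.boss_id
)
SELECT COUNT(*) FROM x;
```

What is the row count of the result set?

5

Base: emp_id=10 (Raj), boss_id=6, depth 0.
Iteration 1: join on emp_id=6 -> Omar (id 6, boss_id=3, depth 1).
Iteration 2: join on emp_id=3 -> Mona (id 3, boss_id=2, depth 2).
Iteration 3: join on emp_id=2 -> Walt (id 2, boss_id=1, depth 3).
Iteration 4: join on emp_id=1 -> Yara (id 1, boss_id=NULL, depth 4).
Iteration 5: boss_id is NULL; no match; recursion stops.
Total rows emitted: 5.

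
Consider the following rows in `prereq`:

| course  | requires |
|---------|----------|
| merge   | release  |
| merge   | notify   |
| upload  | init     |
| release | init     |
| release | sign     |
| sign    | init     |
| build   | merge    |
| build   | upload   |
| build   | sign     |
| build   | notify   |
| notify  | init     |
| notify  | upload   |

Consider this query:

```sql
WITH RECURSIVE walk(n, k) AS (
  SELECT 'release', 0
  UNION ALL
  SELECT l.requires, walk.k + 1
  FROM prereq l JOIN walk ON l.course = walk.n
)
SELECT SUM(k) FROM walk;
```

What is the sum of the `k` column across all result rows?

4

Base: (release, k=0).
Iteration 1: edges from {release} -> (init, k=1), (sign, k=1).
Iteration 2: edges from {init,sign} -> (init, k=2).
Iteration 3: no outgoing edges from {init}; recursion stops.
SUM(k) = 0 + 1 + 1 + 2 = 4.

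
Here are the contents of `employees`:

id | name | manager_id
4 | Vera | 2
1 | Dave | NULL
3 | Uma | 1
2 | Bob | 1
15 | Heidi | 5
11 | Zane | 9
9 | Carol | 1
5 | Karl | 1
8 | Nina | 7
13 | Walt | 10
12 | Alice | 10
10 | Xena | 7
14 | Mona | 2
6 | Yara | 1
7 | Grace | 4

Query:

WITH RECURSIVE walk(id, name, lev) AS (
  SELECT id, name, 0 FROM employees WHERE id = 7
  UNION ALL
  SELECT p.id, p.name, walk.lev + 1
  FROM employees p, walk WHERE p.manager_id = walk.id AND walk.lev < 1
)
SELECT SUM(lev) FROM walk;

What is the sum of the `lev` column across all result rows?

Base: id=7 (Grace) at lev 0.
Iteration 1: rows with manager_id in {7} -> Nina (id 8, lev 1), Xena (id 10, lev 1).
Iteration 2: lev < 1 fails for all current rows; recursion stops.
SUM(lev) = 0 + 1 + 1 = 2.

2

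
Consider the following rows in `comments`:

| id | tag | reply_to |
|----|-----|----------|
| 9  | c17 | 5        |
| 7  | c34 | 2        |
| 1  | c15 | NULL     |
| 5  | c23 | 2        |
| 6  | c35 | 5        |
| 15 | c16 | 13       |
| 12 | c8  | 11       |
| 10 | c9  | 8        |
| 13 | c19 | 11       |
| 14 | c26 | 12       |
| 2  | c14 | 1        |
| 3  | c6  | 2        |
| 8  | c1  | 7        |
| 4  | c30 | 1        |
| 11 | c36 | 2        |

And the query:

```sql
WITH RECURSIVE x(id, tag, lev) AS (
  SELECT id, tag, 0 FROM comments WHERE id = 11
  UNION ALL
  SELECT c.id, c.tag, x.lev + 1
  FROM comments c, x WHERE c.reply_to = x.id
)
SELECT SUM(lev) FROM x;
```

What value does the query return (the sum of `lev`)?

6

Base: id=11 (c36) at lev 0.
Iteration 1: rows with reply_to in {11} -> c8 (id 12, lev 1), c19 (id 13, lev 1).
Iteration 2: rows with reply_to in {12,13} -> c26 (id 14, lev 2), c16 (id 15, lev 2).
Iteration 3: no rows with reply_to in {14,15}; recursion stops.
SUM(lev) = 0 + 1 + 1 + 2 + 2 = 6.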